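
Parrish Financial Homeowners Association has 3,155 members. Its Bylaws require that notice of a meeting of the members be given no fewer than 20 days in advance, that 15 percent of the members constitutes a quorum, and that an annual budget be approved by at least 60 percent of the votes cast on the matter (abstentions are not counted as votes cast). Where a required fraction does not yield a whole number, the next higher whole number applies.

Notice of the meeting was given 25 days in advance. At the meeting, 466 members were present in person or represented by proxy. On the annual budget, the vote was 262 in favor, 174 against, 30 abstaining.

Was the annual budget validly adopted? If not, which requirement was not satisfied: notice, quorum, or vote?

Invalid — quorum requirement not satisfied.

Notice: 25 days given; 20 required. Satisfied.
Quorum: 15% of 3,155 = 473.25, rounded up to 474; 466 present. Not satisfied.
Vote: requires three-fifths of the votes cast (466 − 30 abstaining = 436); 3/5 of 436 = 261.60, rounded up to 262, so 262 needed; 262 in favor. Satisfied.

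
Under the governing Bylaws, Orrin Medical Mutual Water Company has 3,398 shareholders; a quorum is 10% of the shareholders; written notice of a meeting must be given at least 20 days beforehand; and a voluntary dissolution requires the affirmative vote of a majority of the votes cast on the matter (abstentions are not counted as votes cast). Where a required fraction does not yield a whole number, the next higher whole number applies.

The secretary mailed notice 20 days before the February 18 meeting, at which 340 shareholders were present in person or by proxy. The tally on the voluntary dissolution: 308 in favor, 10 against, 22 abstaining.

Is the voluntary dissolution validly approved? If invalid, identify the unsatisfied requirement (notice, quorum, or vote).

Notice: 20 days given; 20 required. Satisfied.
Quorum: 10% of 3,398 = 339.80, rounded up to 340; 340 present. Satisfied.
Vote: requires a majority of the votes cast (340 − 22 abstaining = 318); a majority of 318 is 160, so 160 needed; 308 in favor. Satisfied.

Valid — all requirements satisfied.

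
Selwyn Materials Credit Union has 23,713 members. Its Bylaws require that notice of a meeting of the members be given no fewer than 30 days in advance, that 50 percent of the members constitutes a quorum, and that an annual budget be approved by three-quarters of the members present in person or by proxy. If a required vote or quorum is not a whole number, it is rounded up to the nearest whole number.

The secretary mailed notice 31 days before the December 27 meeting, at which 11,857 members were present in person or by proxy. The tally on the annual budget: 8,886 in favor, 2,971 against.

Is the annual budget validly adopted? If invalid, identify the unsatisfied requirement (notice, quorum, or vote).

Invalid — vote requirement not satisfied.

Notice: 31 days given; 30 required. Satisfied.
Quorum: 50% of 23,713 = 11,856.50, rounded up to 11,857; 11,857 present. Satisfied.
Vote: requires three-fourths of those present (11,857); 3/4 of 11857 = 8892.75, rounded up to 8893, so 8,893 needed; 8,886 in favor. Not satisfied.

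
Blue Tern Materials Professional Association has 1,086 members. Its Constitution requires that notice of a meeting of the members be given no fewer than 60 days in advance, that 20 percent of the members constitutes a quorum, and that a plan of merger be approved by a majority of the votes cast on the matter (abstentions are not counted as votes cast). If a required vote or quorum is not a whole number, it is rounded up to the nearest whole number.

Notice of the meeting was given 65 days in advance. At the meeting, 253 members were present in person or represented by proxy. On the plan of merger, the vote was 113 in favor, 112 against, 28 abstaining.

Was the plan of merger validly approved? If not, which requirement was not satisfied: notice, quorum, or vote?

Valid — all requirements satisfied.

Notice: 65 days given; 60 required. Satisfied.
Quorum: 20% of 1,086 = 217.20, rounded up to 218; 253 present. Satisfied.
Vote: requires a majority of the votes cast (253 − 28 abstaining = 225); a majority of 225 is 113, so 113 needed; 113 in favor. Satisfied.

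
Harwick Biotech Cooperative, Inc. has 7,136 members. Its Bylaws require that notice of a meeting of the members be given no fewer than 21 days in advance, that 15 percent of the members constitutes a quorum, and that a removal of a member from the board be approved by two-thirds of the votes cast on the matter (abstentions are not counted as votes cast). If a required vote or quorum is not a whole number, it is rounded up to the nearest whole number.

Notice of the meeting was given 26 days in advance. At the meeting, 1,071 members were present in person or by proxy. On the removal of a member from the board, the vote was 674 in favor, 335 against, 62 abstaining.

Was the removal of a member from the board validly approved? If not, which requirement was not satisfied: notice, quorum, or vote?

Notice: 26 days given; 21 required. Satisfied.
Quorum: 15% of 7,136 = 1,070.40, rounded up to 1,071; 1,071 present. Satisfied.
Vote: requires two-thirds of the votes cast (1,071 − 62 abstaining = 1,009); 2/3 of 1009 = 672.67, rounded up to 673, so 673 needed; 674 in favor. Satisfied.

Valid — all requirements satisfied.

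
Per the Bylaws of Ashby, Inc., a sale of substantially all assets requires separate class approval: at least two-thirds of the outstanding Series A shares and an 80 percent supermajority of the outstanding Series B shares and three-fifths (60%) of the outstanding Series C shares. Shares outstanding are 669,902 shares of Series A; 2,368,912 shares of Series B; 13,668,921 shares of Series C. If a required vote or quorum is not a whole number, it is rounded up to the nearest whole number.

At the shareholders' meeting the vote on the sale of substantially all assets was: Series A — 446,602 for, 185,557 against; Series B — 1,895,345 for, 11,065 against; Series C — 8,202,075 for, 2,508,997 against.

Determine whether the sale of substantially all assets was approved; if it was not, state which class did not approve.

Approved — every class gave the required vote.

Series A: 2/3 of 669902 = 446601.33, rounded up to 446602; 446,602 required, 446,602 in favor — approved.
Series B: 4/5 of 2368912 = 1895129.60, rounded up to 1895130; 1,895,130 required, 1,895,345 in favor — approved.
Series C: 3/5 of 13668921 = 8201352.60, rounded up to 8201353; 8,201,353 required, 8,202,075 in favor — approved.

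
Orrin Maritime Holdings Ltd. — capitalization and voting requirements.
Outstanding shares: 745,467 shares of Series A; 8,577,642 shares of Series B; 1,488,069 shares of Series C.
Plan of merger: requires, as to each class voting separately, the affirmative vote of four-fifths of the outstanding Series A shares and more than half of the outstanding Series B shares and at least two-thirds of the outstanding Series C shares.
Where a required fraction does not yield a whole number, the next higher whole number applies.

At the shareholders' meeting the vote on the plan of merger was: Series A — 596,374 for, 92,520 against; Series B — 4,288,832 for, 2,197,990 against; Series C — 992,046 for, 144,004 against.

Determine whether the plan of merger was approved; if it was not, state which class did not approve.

Series A: 4/5 of 745467 = 596373.60, rounded up to 596374; 596,374 required, 596,374 in favor — approved.
Series B: a majority of 8577642 is 4288822; 4,288,822 required, 4,288,832 in favor — approved.
Series C: 2/3 of 1488069 = 992046; 992,046 required, 992,046 in favor — approved.

Approved — every class gave the required vote.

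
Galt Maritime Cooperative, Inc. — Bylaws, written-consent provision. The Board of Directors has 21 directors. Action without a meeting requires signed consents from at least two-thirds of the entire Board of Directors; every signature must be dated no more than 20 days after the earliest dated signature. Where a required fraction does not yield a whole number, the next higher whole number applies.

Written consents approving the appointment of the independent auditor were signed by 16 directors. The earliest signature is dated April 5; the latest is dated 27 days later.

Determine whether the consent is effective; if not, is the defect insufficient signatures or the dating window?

Not effective — dating-window requirement not satisfied.

Signatures required: at least two-thirds of 21 — 2/3 of 21 = 14, so 14 needed; 16 signed. Sufficient.
Dating window: the latest signature is 27 days after the earliest; the limit is 20 days. Outside the window.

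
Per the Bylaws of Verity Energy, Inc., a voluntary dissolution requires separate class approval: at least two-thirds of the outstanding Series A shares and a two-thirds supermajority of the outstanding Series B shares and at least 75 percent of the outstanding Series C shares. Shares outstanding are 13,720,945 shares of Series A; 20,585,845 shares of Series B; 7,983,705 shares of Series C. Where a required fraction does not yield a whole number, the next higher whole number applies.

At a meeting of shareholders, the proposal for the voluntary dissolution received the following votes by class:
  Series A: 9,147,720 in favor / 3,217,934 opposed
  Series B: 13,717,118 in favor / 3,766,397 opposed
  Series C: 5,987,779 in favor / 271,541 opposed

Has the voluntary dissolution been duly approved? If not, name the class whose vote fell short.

Not approved — the Series B shares did not give the required vote.

Series A: 2/3 of 13720945 = 9147296.67, rounded up to 9147297; 9,147,297 required, 9,147,720 in favor — approved.
Series B: 2/3 of 20585845 = 13723896.67, rounded up to 13723897; 13,723,897 required, 13,717,118 in favor — not approved.
Series C: 3/4 of 7983705 = 5987778.75, rounded up to 5987779; 5,987,779 required, 5,987,779 in favor — approved.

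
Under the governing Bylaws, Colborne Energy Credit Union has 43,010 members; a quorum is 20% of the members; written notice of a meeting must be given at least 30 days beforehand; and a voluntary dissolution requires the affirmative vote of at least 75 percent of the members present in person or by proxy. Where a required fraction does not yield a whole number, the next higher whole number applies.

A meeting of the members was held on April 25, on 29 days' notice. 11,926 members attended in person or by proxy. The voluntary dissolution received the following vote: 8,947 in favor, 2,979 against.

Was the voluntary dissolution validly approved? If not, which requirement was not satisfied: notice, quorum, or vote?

Notice: 29 days given; 30 required. Not satisfied.
Quorum: 20% of 43,010 = 8,602; 11,926 present. Satisfied.
Vote: requires three-fourths of those present (11,926); 3/4 of 11926 = 8944.50, rounded up to 8945, so 8,945 needed; 8,947 in favor. Satisfied.

Invalid — notice requirement not satisfied.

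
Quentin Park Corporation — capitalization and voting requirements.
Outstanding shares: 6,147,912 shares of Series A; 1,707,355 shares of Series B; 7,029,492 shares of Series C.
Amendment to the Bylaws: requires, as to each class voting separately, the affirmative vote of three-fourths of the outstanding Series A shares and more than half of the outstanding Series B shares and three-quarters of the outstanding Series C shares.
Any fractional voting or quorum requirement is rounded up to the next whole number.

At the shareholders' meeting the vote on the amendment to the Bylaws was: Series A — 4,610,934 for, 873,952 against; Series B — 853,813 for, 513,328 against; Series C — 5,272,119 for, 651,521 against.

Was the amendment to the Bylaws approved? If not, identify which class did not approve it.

Series A: 3/4 of 6147912 = 4610934; 4,610,934 required, 4,610,934 in favor — approved.
Series B: a majority of 1707355 is 853678; 853,678 required, 853,813 in favor — approved.
Series C: 3/4 of 7029492 = 5272119; 5,272,119 required, 5,272,119 in favor — approved.

Approved — every class gave the required vote.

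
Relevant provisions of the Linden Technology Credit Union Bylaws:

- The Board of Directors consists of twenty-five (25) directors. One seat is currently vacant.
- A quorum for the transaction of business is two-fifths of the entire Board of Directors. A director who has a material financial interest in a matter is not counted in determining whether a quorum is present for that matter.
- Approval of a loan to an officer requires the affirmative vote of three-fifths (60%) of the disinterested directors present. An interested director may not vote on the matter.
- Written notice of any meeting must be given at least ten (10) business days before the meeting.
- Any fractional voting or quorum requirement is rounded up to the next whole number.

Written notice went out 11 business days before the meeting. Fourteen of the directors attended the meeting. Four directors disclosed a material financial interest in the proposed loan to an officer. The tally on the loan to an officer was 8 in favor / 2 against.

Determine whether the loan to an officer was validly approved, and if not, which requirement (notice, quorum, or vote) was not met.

Valid — all requirements satisfied.

Notice: 11 business days given; 10 required (11 ≥ 10). Satisfied.
Quorum: 14 present, but the 4 interested directors do not count, leaving 10. Quorum is 10. Satisfied.
Vote: the loan to an officer requires three-fifths of the disinterested directors present (14 − 4 = 10). 3/5 of 10 = 6, so 6 affirmative votes are needed; 8 voted in favor. Satisfied.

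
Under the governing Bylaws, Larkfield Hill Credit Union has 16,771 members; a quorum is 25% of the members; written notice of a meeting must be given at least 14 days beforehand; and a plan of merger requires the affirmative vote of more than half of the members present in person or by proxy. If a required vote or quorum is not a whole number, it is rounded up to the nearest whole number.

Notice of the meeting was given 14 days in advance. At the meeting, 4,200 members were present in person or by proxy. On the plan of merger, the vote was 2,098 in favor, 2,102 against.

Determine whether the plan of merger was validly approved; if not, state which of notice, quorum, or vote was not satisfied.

Invalid — vote requirement not satisfied.

Notice: 14 days given; 14 required. Satisfied.
Quorum: 25% of 16,771 = 4,192.75, rounded up to 4,193; 4,200 present. Satisfied.
Vote: requires a majority of those present (4,200); a majority of 4200 is 2101, so 2,101 needed; 2,098 in favor. Not satisfied.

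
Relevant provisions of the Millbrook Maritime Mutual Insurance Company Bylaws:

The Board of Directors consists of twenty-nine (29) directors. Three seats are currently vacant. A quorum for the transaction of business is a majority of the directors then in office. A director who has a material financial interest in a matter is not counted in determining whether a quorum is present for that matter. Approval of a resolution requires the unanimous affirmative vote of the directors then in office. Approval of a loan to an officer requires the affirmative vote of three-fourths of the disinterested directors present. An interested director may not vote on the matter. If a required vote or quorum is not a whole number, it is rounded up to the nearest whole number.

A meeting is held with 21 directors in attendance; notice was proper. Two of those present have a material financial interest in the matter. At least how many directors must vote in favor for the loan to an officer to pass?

15

The loan to an officer requires three-fourths of the disinterested directors present (21 − 2 = 19).
3/4 of 19 = 14.25, rounded up to 15.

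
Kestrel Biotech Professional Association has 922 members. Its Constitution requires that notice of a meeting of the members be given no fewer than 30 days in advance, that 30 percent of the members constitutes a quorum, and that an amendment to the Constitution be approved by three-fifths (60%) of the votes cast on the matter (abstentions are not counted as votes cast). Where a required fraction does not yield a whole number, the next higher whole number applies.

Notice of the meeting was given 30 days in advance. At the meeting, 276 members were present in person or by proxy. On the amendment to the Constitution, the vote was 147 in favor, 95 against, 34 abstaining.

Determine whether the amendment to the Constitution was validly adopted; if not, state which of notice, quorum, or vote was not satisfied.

Notice: 30 days given; 30 required. Satisfied.
Quorum: 30% of 922 = 276.60, rounded up to 277; 276 present. Not satisfied.
Vote: requires three-fifths of the votes cast (276 − 34 abstaining = 242); 3/5 of 242 = 145.20, rounded up to 146, so 146 needed; 147 in favor. Satisfied.

Invalid — quorum requirement not satisfied.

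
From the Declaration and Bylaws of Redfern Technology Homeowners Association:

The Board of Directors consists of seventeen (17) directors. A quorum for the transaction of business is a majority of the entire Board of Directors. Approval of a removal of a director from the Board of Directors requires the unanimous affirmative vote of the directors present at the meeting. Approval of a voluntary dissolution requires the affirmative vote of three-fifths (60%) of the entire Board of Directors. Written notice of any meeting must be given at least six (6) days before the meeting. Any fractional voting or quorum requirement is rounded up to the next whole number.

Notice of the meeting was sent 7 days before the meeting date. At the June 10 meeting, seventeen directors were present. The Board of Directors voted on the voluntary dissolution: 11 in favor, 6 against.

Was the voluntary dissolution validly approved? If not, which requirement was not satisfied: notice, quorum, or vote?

Notice: 7 days given; 6 required (7 ≥ 6). Satisfied.
Quorum: 17 present; quorum is 9. Satisfied.
Vote: the voluntary dissolution requires three-fifths of the entire Board of Directors (17). 3/5 of 17 = 10.20, rounded up to 11, so 11 affirmative votes are needed; 11 voted in favor. Satisfied.

Valid — all requirements satisfied.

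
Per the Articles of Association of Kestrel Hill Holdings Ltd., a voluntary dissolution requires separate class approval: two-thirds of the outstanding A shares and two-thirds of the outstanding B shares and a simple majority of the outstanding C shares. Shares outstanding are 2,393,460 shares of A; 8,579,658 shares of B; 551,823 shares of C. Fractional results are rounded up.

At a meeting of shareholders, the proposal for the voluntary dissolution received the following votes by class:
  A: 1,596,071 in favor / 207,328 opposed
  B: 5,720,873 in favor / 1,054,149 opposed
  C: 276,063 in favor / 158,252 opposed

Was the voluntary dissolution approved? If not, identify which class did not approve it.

A: 2/3 of 2393460 = 1595640; 1,595,640 required, 1,596,071 in favor — approved.
B: 2/3 of 8579658 = 5719772; 5,719,772 required, 5,720,873 in favor — approved.
C: a majority of 551823 is 275912; 275,912 required, 276,063 in favor — approved.

Approved — every class gave the required vote.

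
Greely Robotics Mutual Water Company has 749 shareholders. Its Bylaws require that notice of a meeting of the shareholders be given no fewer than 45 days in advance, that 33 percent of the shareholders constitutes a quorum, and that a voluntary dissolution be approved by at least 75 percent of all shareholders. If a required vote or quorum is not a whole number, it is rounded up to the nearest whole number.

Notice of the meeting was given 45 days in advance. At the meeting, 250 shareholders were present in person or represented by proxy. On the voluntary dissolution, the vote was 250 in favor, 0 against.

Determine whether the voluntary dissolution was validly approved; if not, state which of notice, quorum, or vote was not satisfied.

Invalid — vote requirement not satisfied.

Notice: 45 days given; 45 required. Satisfied.
Quorum: 33% of 749 = 247.17, rounded up to 248; 250 present. Satisfied.
Vote: requires three-fourths of all shareholders (749); 3/4 of 749 = 561.75, rounded up to 562, so 562 needed; 250 in favor. Not satisfied.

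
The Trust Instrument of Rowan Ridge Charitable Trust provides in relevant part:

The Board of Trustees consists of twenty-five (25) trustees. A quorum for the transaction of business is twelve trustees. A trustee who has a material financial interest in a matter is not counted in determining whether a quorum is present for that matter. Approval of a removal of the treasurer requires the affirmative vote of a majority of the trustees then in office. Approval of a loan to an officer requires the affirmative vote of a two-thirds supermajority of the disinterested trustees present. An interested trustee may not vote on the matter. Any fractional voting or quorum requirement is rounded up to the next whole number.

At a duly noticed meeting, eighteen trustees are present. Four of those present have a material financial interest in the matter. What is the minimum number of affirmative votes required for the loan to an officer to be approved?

10

The loan to an officer requires two-thirds of the disinterested trustees present (18 − 4 = 14).
2/3 of 14 = 9.33, rounded up to 10.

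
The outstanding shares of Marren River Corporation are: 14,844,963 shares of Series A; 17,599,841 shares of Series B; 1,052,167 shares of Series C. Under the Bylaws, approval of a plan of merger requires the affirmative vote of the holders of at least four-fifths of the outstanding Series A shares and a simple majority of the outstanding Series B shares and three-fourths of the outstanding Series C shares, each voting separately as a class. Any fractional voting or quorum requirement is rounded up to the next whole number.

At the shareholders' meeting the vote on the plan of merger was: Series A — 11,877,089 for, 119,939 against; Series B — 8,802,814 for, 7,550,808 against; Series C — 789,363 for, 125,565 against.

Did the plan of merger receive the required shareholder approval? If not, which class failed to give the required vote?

Approved — every class gave the required vote.

Series A: 4/5 of 14844963 = 11875970.40, rounded up to 11875971; 11,875,971 required, 11,877,089 in favor — approved.
Series B: a majority of 17599841 is 8799921; 8,799,921 required, 8,802,814 in favor — approved.
Series C: 3/4 of 1052167 = 789125.25, rounded up to 789126; 789,126 required, 789,363 in favor — approved.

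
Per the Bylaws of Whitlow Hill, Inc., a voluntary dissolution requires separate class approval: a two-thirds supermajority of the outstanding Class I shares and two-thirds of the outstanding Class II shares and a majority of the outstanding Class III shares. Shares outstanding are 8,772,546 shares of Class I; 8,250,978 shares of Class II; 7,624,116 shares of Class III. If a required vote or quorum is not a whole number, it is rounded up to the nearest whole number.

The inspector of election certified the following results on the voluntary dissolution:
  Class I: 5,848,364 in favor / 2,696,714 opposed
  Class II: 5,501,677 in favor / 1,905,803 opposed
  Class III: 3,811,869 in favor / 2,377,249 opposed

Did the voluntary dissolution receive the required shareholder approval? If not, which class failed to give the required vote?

Not approved — the Class III shares did not give the required vote.

Class I: 2/3 of 8772546 = 5848364; 5,848,364 required, 5,848,364 in favor — approved.
Class II: 2/3 of 8250978 = 5500652; 5,500,652 required, 5,501,677 in favor — approved.
Class III: a majority of 7624116 is 3812059; 3,812,059 required, 3,811,869 in favor — not approved.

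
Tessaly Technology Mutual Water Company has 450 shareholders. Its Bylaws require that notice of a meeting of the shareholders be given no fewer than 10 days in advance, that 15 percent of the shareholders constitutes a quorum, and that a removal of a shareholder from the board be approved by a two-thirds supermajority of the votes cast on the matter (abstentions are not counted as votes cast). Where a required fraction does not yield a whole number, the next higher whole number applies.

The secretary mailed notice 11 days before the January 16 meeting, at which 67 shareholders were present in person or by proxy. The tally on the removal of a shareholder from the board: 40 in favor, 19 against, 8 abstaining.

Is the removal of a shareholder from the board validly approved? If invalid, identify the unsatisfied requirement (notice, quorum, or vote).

Invalid — quorum requirement not satisfied.

Notice: 11 days given; 10 required. Satisfied.
Quorum: 15% of 450 = 67.50, rounded up to 68; 67 present. Not satisfied.
Vote: requires two-thirds of the votes cast (67 − 8 abstaining = 59); 2/3 of 59 = 39.33, rounded up to 40, so 40 needed; 40 in favor. Satisfied.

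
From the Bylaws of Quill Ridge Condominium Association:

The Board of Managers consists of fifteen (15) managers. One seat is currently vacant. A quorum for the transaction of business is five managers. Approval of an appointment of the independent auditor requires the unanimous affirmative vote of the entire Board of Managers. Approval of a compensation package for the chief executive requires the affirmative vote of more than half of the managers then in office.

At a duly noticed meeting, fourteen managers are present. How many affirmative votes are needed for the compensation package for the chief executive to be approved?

8

The compensation package for the chief executive requires a majority of the managers then in office (14).
A majority of 14 is 8.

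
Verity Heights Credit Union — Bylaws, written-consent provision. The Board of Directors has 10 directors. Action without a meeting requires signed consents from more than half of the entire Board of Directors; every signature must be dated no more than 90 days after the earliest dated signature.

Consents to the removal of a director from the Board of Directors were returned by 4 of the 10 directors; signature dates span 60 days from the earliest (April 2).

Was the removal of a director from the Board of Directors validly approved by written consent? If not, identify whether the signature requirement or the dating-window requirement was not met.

Signatures required: more than half of 10 — a majority of 10 is 6, so 6 needed; 4 signed. Insufficient.
Dating window: the latest signature is 60 days after the earliest; the limit is 90 days. Within the window.

Not effective — insufficient signatures.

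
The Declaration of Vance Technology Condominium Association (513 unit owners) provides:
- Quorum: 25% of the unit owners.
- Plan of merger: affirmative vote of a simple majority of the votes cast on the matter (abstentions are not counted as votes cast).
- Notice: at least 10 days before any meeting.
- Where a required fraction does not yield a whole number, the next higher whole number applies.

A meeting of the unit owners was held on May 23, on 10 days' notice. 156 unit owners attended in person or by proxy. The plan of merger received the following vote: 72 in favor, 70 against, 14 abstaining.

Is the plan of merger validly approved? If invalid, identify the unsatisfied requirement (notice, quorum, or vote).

Notice: 10 days given; 10 required. Satisfied.
Quorum: 25% of 513 = 128.25, rounded up to 129; 156 present. Satisfied.
Vote: requires a majority of the votes cast (156 − 14 abstaining = 142); a majority of 142 is 72, so 72 needed; 72 in favor. Satisfied.

Valid — all requirements satisfied.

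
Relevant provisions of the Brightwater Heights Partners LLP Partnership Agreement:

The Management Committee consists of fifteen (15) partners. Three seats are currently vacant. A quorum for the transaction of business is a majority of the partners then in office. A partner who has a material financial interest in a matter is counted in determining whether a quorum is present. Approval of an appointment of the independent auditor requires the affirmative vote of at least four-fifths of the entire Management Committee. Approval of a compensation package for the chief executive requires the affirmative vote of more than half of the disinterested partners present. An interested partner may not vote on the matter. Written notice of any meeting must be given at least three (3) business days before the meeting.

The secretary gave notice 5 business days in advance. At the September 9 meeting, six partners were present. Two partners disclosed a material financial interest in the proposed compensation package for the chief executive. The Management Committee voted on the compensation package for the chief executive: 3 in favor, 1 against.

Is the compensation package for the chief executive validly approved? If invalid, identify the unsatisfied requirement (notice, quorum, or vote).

Notice: 5 business days given; 3 required (5 ≥ 3). Satisfied.
Quorum: 6 present (interested partners count toward quorum); quorum is 7. Not satisfied.
Vote: the compensation package for the chief executive requires a majority of the disinterested partners present (6 − 2 = 4). A majority of 4 is 3, so 3 affirmative votes are needed; 3 voted in favor. Satisfied. (Moot — without a quorum no business can be validly transacted.)

Invalid — quorum requirement not satisfied.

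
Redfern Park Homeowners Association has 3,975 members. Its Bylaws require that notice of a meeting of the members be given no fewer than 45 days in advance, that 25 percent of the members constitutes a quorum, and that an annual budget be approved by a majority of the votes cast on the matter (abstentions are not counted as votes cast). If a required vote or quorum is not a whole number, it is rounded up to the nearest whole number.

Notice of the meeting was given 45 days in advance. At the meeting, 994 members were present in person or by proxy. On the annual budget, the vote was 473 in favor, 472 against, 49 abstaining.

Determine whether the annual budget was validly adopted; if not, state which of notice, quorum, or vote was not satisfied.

Notice: 45 days given; 45 required. Satisfied.
Quorum: 25% of 3,975 = 993.75, rounded up to 994; 994 present. Satisfied.
Vote: requires a majority of the votes cast (994 − 49 abstaining = 945); a majority of 945 is 473, so 473 needed; 473 in favor. Satisfied.

Valid — all requirements satisfied.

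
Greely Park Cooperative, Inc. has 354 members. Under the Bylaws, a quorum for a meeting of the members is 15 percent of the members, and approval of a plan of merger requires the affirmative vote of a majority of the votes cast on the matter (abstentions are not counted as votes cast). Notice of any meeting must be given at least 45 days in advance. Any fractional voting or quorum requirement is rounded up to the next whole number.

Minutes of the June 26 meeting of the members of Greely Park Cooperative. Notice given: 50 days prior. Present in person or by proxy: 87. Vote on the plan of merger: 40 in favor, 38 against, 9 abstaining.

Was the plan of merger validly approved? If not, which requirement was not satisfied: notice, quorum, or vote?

Notice: 50 days given; 45 required. Satisfied.
Quorum: 15% of 354 = 53.10, rounded up to 54; 87 present. Satisfied.
Vote: requires a majority of the votes cast (87 − 9 abstaining = 78); a majority of 78 is 40, so 40 needed; 40 in favor. Satisfied.

Valid — all requirements satisfied.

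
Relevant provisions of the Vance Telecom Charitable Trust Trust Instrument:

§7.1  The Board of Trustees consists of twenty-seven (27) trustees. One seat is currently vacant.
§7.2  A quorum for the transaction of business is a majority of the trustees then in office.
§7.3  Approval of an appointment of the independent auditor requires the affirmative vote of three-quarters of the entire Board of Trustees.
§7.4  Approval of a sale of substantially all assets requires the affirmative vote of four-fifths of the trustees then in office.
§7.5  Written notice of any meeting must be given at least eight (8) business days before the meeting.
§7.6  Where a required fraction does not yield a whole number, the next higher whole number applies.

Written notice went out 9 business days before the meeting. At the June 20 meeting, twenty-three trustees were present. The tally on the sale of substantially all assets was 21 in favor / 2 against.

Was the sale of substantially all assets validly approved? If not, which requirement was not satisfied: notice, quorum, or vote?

Valid — all requirements satisfied.

Notice: 9 business days given; 8 required (9 ≥ 8). Satisfied.
Quorum: 23 present; quorum is 14. Satisfied.
Vote: the sale of substantially all assets requires four-fifths of the trustees then in office (26). 4/5 of 26 = 20.80, rounded up to 21, so 21 affirmative votes are needed; 21 voted in favor. Satisfied.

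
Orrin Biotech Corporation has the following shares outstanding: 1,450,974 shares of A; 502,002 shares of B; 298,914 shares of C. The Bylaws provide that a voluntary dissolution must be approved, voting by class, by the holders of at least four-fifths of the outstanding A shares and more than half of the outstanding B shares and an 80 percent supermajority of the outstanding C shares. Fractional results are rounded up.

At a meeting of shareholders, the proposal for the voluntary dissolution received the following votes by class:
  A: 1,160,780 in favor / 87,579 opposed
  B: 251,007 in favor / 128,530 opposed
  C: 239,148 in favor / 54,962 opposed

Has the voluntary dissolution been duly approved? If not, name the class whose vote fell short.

A: 4/5 of 1450974 = 1160779.20, rounded up to 1160780; 1,160,780 required, 1,160,780 in favor — approved.
B: a majority of 502002 is 251002; 251,002 required, 251,007 in favor — approved.
C: 4/5 of 298914 = 239131.20, rounded up to 239132; 239,132 required, 239,148 in favor — approved.

Approved — every class gave the required vote.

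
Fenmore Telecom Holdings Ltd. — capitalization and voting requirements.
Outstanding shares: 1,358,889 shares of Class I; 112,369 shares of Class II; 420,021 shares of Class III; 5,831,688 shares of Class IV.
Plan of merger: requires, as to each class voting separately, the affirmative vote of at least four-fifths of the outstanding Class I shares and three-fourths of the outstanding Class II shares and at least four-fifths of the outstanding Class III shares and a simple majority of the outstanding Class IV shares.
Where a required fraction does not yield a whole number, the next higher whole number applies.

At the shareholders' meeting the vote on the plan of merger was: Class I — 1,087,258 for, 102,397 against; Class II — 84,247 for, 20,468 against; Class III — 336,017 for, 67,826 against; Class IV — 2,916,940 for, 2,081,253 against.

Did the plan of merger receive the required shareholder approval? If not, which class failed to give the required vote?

Class I: 4/5 of 1358889 = 1087111.20, rounded up to 1087112; 1,087,112 required, 1,087,258 in favor — approved.
Class II: 3/4 of 112369 = 84276.75, rounded up to 84277; 84,277 required, 84,247 in favor — not approved.
Class III: 4/5 of 420021 = 336016.80, rounded up to 336017; 336,017 required, 336,017 in favor — approved.
Class IV: a majority of 5831688 is 2915845; 2,915,845 required, 2,916,940 in favor — approved.

Not approved — the Class II shares did not give the required vote.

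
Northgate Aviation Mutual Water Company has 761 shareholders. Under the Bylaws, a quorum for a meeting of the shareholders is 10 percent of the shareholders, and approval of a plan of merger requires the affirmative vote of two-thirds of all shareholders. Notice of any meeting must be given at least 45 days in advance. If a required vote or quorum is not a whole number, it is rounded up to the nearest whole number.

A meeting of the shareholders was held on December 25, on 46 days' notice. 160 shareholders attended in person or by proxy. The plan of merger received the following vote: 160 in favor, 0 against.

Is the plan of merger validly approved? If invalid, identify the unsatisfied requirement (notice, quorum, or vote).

Invalid — vote requirement not satisfied.

Notice: 46 days given; 45 required. Satisfied.
Quorum: 10% of 761 = 76.10, rounded up to 77; 160 present. Satisfied.
Vote: requires two-thirds of all shareholders (761); 2/3 of 761 = 507.33, rounded up to 508, so 508 needed; 160 in favor. Not satisfied.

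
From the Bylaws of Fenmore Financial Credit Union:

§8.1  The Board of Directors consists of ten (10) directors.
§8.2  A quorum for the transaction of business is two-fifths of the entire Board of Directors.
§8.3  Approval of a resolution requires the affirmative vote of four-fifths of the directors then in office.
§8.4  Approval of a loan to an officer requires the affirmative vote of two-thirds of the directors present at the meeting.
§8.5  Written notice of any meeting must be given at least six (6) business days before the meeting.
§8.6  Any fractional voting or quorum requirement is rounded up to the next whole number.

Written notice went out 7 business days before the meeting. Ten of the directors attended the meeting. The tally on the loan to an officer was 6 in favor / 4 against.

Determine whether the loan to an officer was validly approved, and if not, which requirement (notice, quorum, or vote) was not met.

Notice: 7 business days given; 6 required (7 ≥ 6). Satisfied.
Quorum: 10 present; quorum is 4. Satisfied.
Vote: the loan to an officer requires two-thirds of the directors present (10). 2/3 of 10 = 6.67, rounded up to 7, so 7 affirmative votes are needed; 6 voted in favor. Not satisfied.

Invalid — vote requirement not satisfied.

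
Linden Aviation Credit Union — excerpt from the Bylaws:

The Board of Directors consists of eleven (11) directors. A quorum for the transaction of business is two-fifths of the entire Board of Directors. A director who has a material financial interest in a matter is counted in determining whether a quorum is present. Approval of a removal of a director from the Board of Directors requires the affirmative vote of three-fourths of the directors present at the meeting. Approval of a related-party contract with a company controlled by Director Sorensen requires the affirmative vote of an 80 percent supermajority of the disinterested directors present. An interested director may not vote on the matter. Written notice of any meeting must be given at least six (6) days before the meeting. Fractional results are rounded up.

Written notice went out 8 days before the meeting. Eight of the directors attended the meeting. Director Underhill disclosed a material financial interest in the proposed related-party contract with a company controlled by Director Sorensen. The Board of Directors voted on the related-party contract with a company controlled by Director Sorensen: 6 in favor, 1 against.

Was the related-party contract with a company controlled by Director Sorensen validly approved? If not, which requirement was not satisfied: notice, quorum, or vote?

Valid — all requirements satisfied.

Notice: 8 days given; 6 required (8 ≥ 6). Satisfied.
Quorum: 8 present (interested directors count toward quorum); quorum is 5. Satisfied.
Vote: the related-party contract with a company controlled by Director Sorensen requires four-fifths of the disinterested directors present (8 − 1 = 7). 4/5 of 7 = 5.60, rounded up to 6, so 6 affirmative votes are needed; 6 voted in favor. Satisfied.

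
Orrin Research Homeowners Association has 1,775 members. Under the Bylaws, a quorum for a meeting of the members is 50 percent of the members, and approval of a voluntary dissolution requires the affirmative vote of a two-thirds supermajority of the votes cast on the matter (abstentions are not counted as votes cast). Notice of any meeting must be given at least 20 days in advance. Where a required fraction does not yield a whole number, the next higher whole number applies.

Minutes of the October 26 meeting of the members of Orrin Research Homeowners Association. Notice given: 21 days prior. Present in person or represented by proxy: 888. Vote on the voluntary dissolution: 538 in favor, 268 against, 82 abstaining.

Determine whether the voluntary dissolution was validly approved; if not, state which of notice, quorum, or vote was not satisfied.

Valid — all requirements satisfied.

Notice: 21 days given; 20 required. Satisfied.
Quorum: 50% of 1,775 = 887.50, rounded up to 888; 888 present. Satisfied.
Vote: requires two-thirds of the votes cast (888 − 82 abstaining = 806); 2/3 of 806 = 537.33, rounded up to 538, so 538 needed; 538 in favor. Satisfied.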